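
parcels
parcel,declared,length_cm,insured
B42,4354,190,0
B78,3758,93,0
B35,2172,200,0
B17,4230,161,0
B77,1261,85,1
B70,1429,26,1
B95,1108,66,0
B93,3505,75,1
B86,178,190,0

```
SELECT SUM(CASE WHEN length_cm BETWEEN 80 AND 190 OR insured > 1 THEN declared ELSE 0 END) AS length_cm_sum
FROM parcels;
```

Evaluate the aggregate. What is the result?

parcel=B42: ✓ → 4354
parcel=B78: ✓ → 3758
parcel=B35: ✗
parcel=B17: ✓ → 4230
parcel=B77: ✓ → 1261
parcel=B70: ✗
parcel=B95: ✗
parcel=B93: ✗
parcel=B86: ✓ → 178
length_cm_sum = 4354 + 3758 + 4230 + 1261 + 178 = 13781

13781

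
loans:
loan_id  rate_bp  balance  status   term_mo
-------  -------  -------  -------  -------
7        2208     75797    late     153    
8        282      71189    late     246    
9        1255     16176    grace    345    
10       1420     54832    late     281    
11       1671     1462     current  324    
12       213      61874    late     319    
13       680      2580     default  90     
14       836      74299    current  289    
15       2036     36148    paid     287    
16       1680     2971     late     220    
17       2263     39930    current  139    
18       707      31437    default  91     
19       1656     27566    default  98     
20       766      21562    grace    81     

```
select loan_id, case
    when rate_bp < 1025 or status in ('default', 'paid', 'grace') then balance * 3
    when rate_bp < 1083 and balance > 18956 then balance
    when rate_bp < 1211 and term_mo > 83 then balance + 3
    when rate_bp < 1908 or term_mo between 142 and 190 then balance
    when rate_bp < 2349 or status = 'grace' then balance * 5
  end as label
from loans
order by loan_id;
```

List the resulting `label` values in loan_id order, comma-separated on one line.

75797, 213567, 48528, 54832, 1462, 185622, 7740, 222897, 108444, 2971, 199650, 94311, 82698, 64686

loan_id=7: rate_bp < 1908 or term_mo between 142 and 190 → 75797
loan_id=8: rate_bp < 1025 or status in ('default', 'paid', 'grace') → 213567
loan_id=9: rate_bp < 1025 or status in ('default', 'paid', 'grace') → 48528
loan_id=10: rate_bp < 1908 or term_mo between 142 and 190 → 54832
loan_id=11: rate_bp < 1908 or term_mo between 142 and 190 → 1462
loan_id=12: rate_bp < 1025 or status in ('default', 'paid', 'grace') → 185622
loan_id=13: rate_bp < 1025 or status in ('default', 'paid', 'grace') → 7740
loan_id=14: rate_bp < 1025 or status in ('default', 'paid', 'grace') → 222897
loan_id=15: rate_bp < 1025 or status in ('default', 'paid', 'grace') → 108444
loan_id=16: rate_bp < 1908 or term_mo between 142 and 190 → 2971
loan_id=17: rate_bp < 2349 or status = 'grace' → 199650
loan_id=18: rate_bp < 1025 or status in ('default', 'paid', 'grace') → 94311
loan_id=19: rate_bp < 1025 or status in ('default', 'paid', 'grace') → 82698
loan_id=20: rate_bp < 1025 or status in ('default', 'paid', 'grace') → 64686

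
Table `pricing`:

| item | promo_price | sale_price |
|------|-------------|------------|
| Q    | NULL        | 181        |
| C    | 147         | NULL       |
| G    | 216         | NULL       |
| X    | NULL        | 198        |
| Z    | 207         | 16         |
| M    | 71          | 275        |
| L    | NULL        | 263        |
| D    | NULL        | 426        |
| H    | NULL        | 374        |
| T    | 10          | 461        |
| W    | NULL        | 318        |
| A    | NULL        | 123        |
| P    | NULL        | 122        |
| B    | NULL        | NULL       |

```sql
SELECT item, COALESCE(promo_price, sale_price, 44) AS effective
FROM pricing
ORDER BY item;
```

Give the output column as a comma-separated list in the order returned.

123, 44, 147, 426, 216, 374, 263, 71, 122, 181, 10, 318, 198, 207

item=A: promo_price=NULL, sale_price=123 → 123
item=B: promo_price=NULL, sale_price=NULL, → literal 44 → 44
item=C: promo_price=147 → 147
item=D: promo_price=NULL, sale_price=426 → 426
item=G: promo_price=216 → 216
item=H: promo_price=NULL, sale_price=374 → 374
item=L: promo_price=NULL, sale_price=263 → 263
item=M: promo_price=71 → 71
item=P: promo_price=NULL, sale_price=122 → 122
item=Q: promo_price=NULL, sale_price=181 → 181
item=T: promo_price=10 → 10
item=W: promo_price=NULL, sale_price=318 → 318
item=X: promo_price=NULL, sale_price=198 → 198
item=Z: promo_price=207 → 207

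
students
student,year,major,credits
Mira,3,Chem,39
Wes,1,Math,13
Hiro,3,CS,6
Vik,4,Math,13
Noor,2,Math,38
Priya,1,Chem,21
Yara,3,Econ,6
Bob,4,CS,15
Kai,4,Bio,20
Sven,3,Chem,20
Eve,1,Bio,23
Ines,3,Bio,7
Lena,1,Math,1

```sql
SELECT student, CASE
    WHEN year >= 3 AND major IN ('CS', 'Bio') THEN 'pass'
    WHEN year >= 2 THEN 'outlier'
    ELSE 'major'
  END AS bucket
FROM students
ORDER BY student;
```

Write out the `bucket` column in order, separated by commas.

student=Bob: year >= 3 AND major IN ('CS', 'Bio') → pass
student=Eve: ELSE → major
student=Hiro: year >= 3 AND major IN ('CS', 'Bio') → pass
student=Ines: year >= 3 AND major IN ('CS', 'Bio') → pass
student=Kai: year >= 3 AND major IN ('CS', 'Bio') → pass
student=Lena: ELSE → major
student=Mira: year >= 2 → outlier
student=Noor: year >= 2 → outlier
student=Priya: ELSE → major
student=Sven: year >= 2 → outlier
student=Vik: year >= 2 → outlier
student=Wes: ELSE → major
student=Yara: year >= 2 → outlier

pass, major, pass, pass, pass, major, outlier, outlier, major, outlier, outlier, major, outlier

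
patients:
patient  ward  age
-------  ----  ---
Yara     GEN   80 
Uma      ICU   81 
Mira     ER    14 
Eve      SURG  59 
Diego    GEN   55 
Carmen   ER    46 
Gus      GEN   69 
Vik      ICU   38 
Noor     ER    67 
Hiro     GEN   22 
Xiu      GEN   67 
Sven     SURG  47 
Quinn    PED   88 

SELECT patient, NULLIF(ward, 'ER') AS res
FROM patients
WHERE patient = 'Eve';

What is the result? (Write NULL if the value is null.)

SURG

patient = Eve: ward=SURG, age=59.
ward=SURG vs ER: differ → SURG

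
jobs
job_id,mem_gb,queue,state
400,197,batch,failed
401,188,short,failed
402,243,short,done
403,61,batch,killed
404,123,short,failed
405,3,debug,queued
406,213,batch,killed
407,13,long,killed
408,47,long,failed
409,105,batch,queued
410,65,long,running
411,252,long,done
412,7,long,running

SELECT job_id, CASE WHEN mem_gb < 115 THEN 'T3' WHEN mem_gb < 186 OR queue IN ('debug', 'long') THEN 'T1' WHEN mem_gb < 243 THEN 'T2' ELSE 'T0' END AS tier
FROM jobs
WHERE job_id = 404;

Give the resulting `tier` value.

T1

job_id = 404: mem_gb=123, queue=short, state=failed.
mem_gb < 115 → false
mem_gb < 186 OR queue IN ('debug', 'long') → true → T1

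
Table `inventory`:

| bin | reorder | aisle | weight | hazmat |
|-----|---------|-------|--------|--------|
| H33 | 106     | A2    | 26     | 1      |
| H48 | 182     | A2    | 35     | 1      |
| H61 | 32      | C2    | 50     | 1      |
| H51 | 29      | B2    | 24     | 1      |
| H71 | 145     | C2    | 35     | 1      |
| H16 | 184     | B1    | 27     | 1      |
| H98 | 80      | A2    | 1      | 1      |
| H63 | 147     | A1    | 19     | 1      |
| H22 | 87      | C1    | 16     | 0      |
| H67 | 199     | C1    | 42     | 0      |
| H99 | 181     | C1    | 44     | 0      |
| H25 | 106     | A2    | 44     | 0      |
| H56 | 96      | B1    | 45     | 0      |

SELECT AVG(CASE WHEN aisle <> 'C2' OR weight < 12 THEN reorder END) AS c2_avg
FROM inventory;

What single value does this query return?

127

bin=H33: ✓ → 106
bin=H48: ✓ → 182
bin=H61: ✗
bin=H51: ✓ → 29
bin=H71: ✗
bin=H16: ✓ → 184
bin=H98: ✓ → 80
bin=H63: ✓ → 147
bin=H22: ✓ → 87
bin=H67: ✓ → 199
bin=H99: ✓ → 181
bin=H25: ✓ → 106
bin=H56: ✓ → 96
c2_avg = (106 + 182 + 29 + 184 + 80 + 147 + 87 + 199 + 181 + 106 + 96) / 11 = 127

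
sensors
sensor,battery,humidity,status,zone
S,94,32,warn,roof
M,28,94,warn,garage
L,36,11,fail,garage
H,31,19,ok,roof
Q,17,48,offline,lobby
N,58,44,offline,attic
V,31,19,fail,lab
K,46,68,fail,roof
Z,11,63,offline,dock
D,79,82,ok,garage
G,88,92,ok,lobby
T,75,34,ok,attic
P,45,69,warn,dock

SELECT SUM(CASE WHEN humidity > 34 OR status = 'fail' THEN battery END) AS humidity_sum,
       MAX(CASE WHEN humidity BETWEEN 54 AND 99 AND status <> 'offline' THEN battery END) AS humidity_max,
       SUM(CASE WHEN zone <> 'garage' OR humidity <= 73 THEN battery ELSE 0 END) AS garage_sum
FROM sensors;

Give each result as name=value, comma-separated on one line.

[humidity_sum: humidity > 34 OR status = 'fail']
sensor=S: ✗
sensor=M: ✓ → 28
sensor=L: ✓ → 36
sensor=H: ✗
sensor=Q: ✓ → 17
sensor=N: ✓ → 58
sensor=V: ✓ → 31
sensor=K: ✓ → 46
sensor=Z: ✓ → 11
sensor=D: ✓ → 79
sensor=G: ✓ → 88
sensor=T: ✗
sensor=P: ✓ → 45
humidity_sum = 28 + 36 + 17 + 58 + 31 + 46 + 11 + 79 + 88 + 45 = 439
—
[humidity_max: humidity BETWEEN 54 AND 99 AND status <> 'offline']
sensor=S: ✗
sensor=M: ✓ → 28
sensor=L: ✗
sensor=H: ✗
sensor=Q: ✗
sensor=N: ✗
sensor=V: ✗
sensor=K: ✓ → 46
sensor=Z: ✗
sensor=D: ✓ → 79
sensor=G: ✓ → 88
sensor=T: ✗
sensor=P: ✓ → 45
humidity_max = MAX(28, 46, 79, 88, 45) = 88
—
[garage_sum: zone <> 'garage' OR humidity <= 73]
sensor=S: ✓ → 94
sensor=M: ✗
sensor=L: ✓ → 36
sensor=H: ✓ → 31
sensor=Q: ✓ → 17
sensor=N: ✓ → 58
sensor=V: ✓ → 31
sensor=K: ✓ → 46
sensor=Z: ✓ → 11
sensor=D: ✗
sensor=G: ✓ → 88
sensor=T: ✓ → 75
sensor=P: ✓ → 45
garage_sum = 94 + 36 + 31 + 17 + 58 + 31 + 46 + 11 + 88 + 75 + 45 = 532

humidity_sum=439, humidity_max=88, garage_sum=532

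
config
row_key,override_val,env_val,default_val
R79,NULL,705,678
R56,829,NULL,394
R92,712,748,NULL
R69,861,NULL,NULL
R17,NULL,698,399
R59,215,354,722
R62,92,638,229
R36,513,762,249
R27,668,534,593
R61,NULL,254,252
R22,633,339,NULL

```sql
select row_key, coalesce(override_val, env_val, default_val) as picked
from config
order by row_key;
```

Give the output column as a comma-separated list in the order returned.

row_key=R17: override_val=NULL, env_val=698 → 698
row_key=R22: override_val=633 → 633
row_key=R27: override_val=668 → 668
row_key=R36: override_val=513 → 513
row_key=R56: override_val=829 → 829
row_key=R59: override_val=215 → 215
row_key=R61: override_val=NULL, env_val=254 → 254
row_key=R62: override_val=92 → 92
row_key=R69: override_val=861 → 861
row_key=R79: override_val=NULL, env_val=705 → 705
row_key=R92: override_val=712 → 712

698, 633, 668, 513, 829, 215, 254, 92, 861, 705, 712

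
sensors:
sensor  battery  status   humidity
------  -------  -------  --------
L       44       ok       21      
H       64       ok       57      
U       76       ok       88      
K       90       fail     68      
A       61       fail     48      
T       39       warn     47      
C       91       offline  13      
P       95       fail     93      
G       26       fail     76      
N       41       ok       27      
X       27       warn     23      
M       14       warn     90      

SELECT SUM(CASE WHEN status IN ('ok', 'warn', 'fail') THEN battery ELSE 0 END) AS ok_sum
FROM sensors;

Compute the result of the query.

sensor=L: ✓ → 44
sensor=H: ✓ → 64
sensor=U: ✓ → 76
sensor=K: ✓ → 90
sensor=A: ✓ → 61
sensor=T: ✓ → 39
sensor=C: ✗
sensor=P: ✓ → 95
sensor=G: ✓ → 26
sensor=N: ✓ → 41
sensor=X: ✓ → 27
sensor=M: ✓ → 14
ok_sum = 44 + 64 + 76 + 90 + 61 + 39 + 95 + 26 + 41 + 27 + 14 = 577

577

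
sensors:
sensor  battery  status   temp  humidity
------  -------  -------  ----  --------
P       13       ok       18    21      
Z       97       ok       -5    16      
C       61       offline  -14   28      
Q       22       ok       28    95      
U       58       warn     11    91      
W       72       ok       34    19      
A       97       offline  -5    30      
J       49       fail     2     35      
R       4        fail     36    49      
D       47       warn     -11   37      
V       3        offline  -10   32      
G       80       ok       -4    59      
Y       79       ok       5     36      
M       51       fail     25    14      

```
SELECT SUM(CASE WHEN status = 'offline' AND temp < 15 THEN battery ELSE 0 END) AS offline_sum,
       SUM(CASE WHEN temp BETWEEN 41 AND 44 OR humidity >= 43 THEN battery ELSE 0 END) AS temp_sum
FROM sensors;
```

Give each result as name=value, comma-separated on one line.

offline_sum=161, temp_sum=164

[offline_sum: status = 'offline' AND temp < 15]
sensor=P: ✗
sensor=Z: ✗
sensor=C: ✓ → 61
sensor=Q: ✗
sensor=U: ✗
sensor=W: ✗
sensor=A: ✓ → 97
sensor=J: ✗
sensor=R: ✗
sensor=D: ✗
sensor=V: ✓ → 3
sensor=G: ✗
sensor=Y: ✗
sensor=M: ✗
offline_sum = 61 + 97 + 3 = 161
—
[temp_sum: temp BETWEEN 41 AND 44 OR humidity >= 43]
sensor=P: ✗
sensor=Z: ✗
sensor=C: ✗
sensor=Q: ✓ → 22
sensor=U: ✓ → 58
sensor=W: ✗
sensor=A: ✗
sensor=J: ✗
sensor=R: ✓ → 4
sensor=D: ✗
sensor=V: ✗
sensor=G: ✓ → 80
sensor=Y: ✗
sensor=M: ✗
temp_sum = 22 + 58 + 4 + 80 = 164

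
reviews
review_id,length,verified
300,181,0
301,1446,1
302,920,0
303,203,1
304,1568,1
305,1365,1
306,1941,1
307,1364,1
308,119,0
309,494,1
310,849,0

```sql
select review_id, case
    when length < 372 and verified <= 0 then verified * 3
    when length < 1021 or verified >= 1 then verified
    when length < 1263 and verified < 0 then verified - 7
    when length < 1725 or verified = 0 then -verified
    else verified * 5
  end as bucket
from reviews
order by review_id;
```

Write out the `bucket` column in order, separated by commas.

0, 1, 0, 1, 1, 1, 1, 1, 0, 1, 0

review_id=300: length < 372 and verified <= 0 → 0
review_id=301: length < 1021 or verified >= 1 → 1
review_id=302: length < 1021 or verified >= 1 → 0
review_id=303: length < 1021 or verified >= 1 → 1
review_id=304: length < 1021 or verified >= 1 → 1
review_id=305: length < 1021 or verified >= 1 → 1
review_id=306: length < 1021 or verified >= 1 → 1
review_id=307: length < 1021 or verified >= 1 → 1
review_id=308: length < 372 and verified <= 0 → 0
review_id=309: length < 1021 or verified >= 1 → 1
review_id=310: length < 1021 or verified >= 1 → 0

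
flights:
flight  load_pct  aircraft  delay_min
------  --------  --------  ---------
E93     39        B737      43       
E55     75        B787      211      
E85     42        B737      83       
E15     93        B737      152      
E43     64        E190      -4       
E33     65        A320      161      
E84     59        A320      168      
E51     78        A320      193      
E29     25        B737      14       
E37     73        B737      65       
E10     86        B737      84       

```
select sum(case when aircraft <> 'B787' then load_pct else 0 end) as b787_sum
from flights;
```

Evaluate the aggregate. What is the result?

624

flight=E93: ✓ → 39
flight=E55: ✗
flight=E85: ✓ → 42
flight=E15: ✓ → 93
flight=E43: ✓ → 64
flight=E33: ✓ → 65
flight=E84: ✓ → 59
flight=E51: ✓ → 78
flight=E29: ✓ → 25
flight=E37: ✓ → 73
flight=E10: ✓ → 86
b787_sum = 39 + 42 + 93 + 64 + 65 + 59 + 78 + 25 + 73 + 86 = 624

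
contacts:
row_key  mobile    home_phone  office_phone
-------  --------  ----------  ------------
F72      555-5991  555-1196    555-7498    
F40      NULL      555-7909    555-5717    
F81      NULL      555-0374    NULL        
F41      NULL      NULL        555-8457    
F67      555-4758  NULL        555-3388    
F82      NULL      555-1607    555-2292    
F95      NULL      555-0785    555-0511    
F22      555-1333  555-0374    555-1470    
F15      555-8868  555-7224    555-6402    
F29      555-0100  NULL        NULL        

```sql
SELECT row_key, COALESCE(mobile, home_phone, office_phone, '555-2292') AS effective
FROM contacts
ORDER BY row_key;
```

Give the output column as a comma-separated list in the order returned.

555-8868, 555-1333, 555-0100, 555-7909, 555-8457, 555-4758, 555-5991, 555-0374, 555-1607, 555-0785

row_key=F15: mobile=555-8868 → 555-8868
row_key=F22: mobile=555-1333 → 555-1333
row_key=F29: mobile=555-0100 → 555-0100
row_key=F40: mobile=NULL, home_phone=555-7909 → 555-7909
row_key=F41: mobile=NULL, home_phone=NULL, office_phone=555-8457 → 555-8457
row_key=F67: mobile=555-4758 → 555-4758
row_key=F72: mobile=555-5991 → 555-5991
row_key=F81: mobile=NULL, home_phone=555-0374 → 555-0374
row_key=F82: mobile=NULL, home_phone=555-1607 → 555-1607
row_key=F95: mobile=NULL, home_phone=555-0785 → 555-0785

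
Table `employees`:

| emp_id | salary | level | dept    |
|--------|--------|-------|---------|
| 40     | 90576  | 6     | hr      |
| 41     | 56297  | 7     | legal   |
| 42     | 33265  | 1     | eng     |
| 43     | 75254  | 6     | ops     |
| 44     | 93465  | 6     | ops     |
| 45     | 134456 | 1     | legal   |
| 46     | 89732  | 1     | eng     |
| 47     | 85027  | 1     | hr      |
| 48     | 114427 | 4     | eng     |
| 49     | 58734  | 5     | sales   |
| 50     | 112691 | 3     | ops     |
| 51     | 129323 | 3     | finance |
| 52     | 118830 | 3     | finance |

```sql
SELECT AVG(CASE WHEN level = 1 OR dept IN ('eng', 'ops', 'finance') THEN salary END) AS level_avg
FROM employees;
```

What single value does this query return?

98647

emp_id=40: ✗
emp_id=41: ✗
emp_id=42: ✓ → 33265
emp_id=43: ✓ → 75254
emp_id=44: ✓ → 93465
emp_id=45: ✓ → 134456
emp_id=46: ✓ → 89732
emp_id=47: ✓ → 85027
emp_id=48: ✓ → 114427
emp_id=49: ✗
emp_id=50: ✓ → 112691
emp_id=51: ✓ → 129323
emp_id=52: ✓ → 118830
level_avg = (33265 + 75254 + 93465 + 134456 + 89732 + 85027 + 114427 + 112691 + 129323 + 118830) / 10 = 98647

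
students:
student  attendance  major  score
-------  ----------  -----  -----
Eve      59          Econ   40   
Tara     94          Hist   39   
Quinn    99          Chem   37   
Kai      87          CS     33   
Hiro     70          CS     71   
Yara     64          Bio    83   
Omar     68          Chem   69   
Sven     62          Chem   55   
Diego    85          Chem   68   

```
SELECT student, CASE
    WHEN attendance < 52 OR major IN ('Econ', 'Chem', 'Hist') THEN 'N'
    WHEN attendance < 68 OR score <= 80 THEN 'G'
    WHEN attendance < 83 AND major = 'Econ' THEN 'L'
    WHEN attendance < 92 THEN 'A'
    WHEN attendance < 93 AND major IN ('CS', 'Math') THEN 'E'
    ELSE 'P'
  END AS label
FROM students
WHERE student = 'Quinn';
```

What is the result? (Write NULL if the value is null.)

student = Quinn: attendance=99, major=Chem, score=37.
attendance < 52 OR major IN ('Econ', 'Chem', 'Hist') → true → N

N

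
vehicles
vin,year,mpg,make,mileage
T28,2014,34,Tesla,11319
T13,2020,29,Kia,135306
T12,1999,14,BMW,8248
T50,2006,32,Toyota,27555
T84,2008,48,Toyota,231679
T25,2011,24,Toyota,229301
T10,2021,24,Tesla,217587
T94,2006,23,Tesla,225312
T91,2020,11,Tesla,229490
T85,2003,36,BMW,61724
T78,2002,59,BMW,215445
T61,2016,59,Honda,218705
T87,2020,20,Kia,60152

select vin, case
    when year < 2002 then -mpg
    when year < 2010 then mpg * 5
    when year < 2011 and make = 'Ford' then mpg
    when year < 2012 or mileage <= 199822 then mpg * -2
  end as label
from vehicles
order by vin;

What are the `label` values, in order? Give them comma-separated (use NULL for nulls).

NULL, -14, -58, -48, -68, 160, NULL, 295, 240, 180, -40, NULL, 115

vin=T10: (no match → NULL) → NULL
vin=T12: year < 2002 → -14
vin=T13: year < 2012 or mileage <= 199822 → -58
vin=T25: year < 2012 or mileage <= 199822 → -48
vin=T28: year < 2012 or mileage <= 199822 → -68
vin=T50: year < 2010 → 160
vin=T61: (no match → NULL) → NULL
vin=T78: year < 2010 → 295
vin=T84: year < 2010 → 240
vin=T85: year < 2010 → 180
vin=T87: year < 2012 or mileage <= 199822 → -40
vin=T91: (no match → NULL) → NULL
vin=T94: year < 2010 → 115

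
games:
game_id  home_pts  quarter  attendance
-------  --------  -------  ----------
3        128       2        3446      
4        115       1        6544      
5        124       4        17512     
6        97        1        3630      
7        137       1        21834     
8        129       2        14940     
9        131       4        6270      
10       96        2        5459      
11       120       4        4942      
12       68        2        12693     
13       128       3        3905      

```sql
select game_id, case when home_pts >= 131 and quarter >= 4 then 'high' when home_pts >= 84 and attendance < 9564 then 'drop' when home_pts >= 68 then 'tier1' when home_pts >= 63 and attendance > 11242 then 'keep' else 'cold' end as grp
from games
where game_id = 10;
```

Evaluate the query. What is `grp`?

game_id = 10: home_pts=96, quarter=2, attendance=5459.
home_pts >= 131 and quarter >= 4 → false
home_pts >= 84 and attendance < 9564 → true → drop

drop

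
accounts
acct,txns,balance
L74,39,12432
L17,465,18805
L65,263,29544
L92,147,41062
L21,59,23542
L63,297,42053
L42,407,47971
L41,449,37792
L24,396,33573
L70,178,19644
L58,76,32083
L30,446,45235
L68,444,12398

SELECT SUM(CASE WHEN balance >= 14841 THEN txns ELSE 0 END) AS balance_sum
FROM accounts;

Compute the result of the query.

3183

acct=L74: ✗
acct=L17: ✓ → 465
acct=L65: ✓ → 263
acct=L92: ✓ → 147
acct=L21: ✓ → 59
acct=L63: ✓ → 297
acct=L42: ✓ → 407
acct=L41: ✓ → 449
acct=L24: ✓ → 396
acct=L70: ✓ → 178
acct=L58: ✓ → 76
acct=L30: ✓ → 446
acct=L68: ✗
balance_sum = 465 + 263 + 147 + 59 + 297 + 407 + 449 + 396 + 178 + 76 + 446 = 3183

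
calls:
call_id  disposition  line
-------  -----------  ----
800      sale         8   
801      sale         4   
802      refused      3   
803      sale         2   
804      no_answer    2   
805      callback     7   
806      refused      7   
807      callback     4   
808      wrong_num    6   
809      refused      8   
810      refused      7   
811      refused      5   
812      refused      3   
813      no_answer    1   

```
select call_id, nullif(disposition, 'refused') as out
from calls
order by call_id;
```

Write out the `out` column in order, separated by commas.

call_id=800: disposition=sale vs refused: differ → sale
call_id=801: disposition=sale vs refused: differ → sale
call_id=802: disposition=refused vs refused: equal → NULL
call_id=803: disposition=sale vs refused: differ → sale
call_id=804: disposition=no_answer vs refused: differ → no_answer
call_id=805: disposition=callback vs refused: differ → callback
call_id=806: disposition=refused vs refused: equal → NULL
call_id=807: disposition=callback vs refused: differ → callback
call_id=808: disposition=wrong_num vs refused: differ → wrong_num
call_id=809: disposition=refused vs refused: equal → NULL
call_id=810: disposition=refused vs refused: equal → NULL
call_id=811: disposition=refused vs refused: equal → NULL
call_id=812: disposition=refused vs refused: equal → NULL
call_id=813: disposition=no_answer vs refused: differ → no_answer

sale, sale, NULL, sale, no_answer, callback, NULL, callback, wrong_num, NULL, NULL, NULL, NULL, no_answer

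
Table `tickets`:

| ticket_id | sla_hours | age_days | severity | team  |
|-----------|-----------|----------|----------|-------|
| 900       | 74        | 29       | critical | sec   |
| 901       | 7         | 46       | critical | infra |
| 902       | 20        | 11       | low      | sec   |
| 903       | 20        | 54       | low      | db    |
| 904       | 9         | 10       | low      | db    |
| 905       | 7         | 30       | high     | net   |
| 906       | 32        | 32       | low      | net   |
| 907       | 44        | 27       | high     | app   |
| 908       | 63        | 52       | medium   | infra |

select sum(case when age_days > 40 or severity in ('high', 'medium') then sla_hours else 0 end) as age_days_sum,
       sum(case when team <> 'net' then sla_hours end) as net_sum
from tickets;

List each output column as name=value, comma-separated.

age_days_sum=141, net_sum=237

[age_days_sum: age_days > 40 or severity in ('high', 'medium')]
ticket_id=900: ✗
ticket_id=901: ✓ → 7
ticket_id=902: ✗
ticket_id=903: ✓ → 20
ticket_id=904: ✗
ticket_id=905: ✓ → 7
ticket_id=906: ✗
ticket_id=907: ✓ → 44
ticket_id=908: ✓ → 63
age_days_sum = 7 + 20 + 7 + 44 + 63 = 141
—
[net_sum: team <> 'net']
ticket_id=900: ✓ → 74
ticket_id=901: ✓ → 7
ticket_id=902: ✓ → 20
ticket_id=903: ✓ → 20
ticket_id=904: ✓ → 9
ticket_id=905: ✗
ticket_id=906: ✗
ticket_id=907: ✓ → 44
ticket_id=908: ✓ → 63
net_sum = 74 + 7 + 20 + 20 + 9 + 44 + 63 = 237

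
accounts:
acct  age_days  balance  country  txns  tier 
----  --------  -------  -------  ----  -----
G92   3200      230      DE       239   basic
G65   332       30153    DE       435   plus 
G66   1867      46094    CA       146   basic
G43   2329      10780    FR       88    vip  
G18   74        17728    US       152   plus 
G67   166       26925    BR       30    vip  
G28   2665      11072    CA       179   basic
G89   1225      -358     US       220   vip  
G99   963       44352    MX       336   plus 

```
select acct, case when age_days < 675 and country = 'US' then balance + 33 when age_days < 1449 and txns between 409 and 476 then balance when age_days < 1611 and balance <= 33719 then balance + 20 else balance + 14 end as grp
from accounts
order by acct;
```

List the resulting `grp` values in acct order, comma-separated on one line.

17761, 11086, 10794, 30153, 46108, 26945, -338, 244, 44366

acct=G18: age_days < 675 and country = 'US' → 17761
acct=G28: ELSE → 11086
acct=G43: ELSE → 10794
acct=G65: age_days < 1449 and txns between 409 and 476 → 30153
acct=G66: ELSE → 46108
acct=G67: age_days < 1611 and balance <= 33719 → 26945
acct=G89: age_days < 1611 and balance <= 33719 → -338
acct=G92: ELSE → 244
acct=G99: ELSE → 44366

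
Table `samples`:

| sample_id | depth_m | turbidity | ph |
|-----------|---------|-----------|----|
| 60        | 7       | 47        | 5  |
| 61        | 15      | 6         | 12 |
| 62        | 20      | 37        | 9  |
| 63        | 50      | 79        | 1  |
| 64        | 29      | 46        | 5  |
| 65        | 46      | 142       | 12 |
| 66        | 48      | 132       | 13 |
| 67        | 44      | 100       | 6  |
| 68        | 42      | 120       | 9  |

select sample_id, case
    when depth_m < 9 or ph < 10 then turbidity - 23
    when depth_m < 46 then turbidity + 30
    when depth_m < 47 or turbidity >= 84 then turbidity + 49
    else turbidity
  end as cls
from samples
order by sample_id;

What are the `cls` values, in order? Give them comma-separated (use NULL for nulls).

24, 36, 14, 56, 23, 191, 181, 77, 97

sample_id=60: depth_m < 9 or ph < 10 → 24
sample_id=61: depth_m < 46 → 36
sample_id=62: depth_m < 9 or ph < 10 → 14
sample_id=63: depth_m < 9 or ph < 10 → 56
sample_id=64: depth_m < 9 or ph < 10 → 23
sample_id=65: depth_m < 47 or turbidity >= 84 → 191
sample_id=66: depth_m < 47 or turbidity >= 84 → 181
sample_id=67: depth_m < 9 or ph < 10 → 77
sample_id=68: depth_m < 9 or ph < 10 → 97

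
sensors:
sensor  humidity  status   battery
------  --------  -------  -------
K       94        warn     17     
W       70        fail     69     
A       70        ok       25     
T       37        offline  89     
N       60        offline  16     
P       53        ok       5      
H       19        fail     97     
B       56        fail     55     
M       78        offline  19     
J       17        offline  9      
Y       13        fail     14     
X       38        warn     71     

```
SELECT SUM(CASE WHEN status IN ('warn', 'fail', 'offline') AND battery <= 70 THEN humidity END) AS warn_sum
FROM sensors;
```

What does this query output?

388

sensor=K: ✓ → 94
sensor=W: ✓ → 70
sensor=A: ✗
sensor=T: ✗
sensor=N: ✓ → 60
sensor=P: ✗
sensor=H: ✗
sensor=B: ✓ → 56
sensor=M: ✓ → 78
sensor=J: ✓ → 17
sensor=Y: ✓ → 13
sensor=X: ✗
warn_sum = 94 + 70 + 60 + 56 + 78 + 17 + 13 = 388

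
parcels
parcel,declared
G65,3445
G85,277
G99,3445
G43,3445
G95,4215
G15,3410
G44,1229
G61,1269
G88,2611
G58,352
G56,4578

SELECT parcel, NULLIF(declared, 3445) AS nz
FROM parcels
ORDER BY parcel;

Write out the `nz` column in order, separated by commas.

3410, NULL, 1229, 4578, 352, 1269, NULL, 277, 2611, 4215, NULL

parcel=G15: declared=3410 vs 3445: differ → 3410
parcel=G43: declared=3445 vs 3445: equal → NULL
parcel=G44: declared=1229 vs 3445: differ → 1229
parcel=G56: declared=4578 vs 3445: differ → 4578
parcel=G58: declared=352 vs 3445: differ → 352
parcel=G61: declared=1269 vs 3445: differ → 1269
parcel=G65: declared=3445 vs 3445: equal → NULL
parcel=G85: declared=277 vs 3445: differ → 277
parcel=G88: declared=2611 vs 3445: differ → 2611
parcel=G95: declared=4215 vs 3445: differ → 4215
parcel=G99: declared=3445 vs 3445: equal → NULL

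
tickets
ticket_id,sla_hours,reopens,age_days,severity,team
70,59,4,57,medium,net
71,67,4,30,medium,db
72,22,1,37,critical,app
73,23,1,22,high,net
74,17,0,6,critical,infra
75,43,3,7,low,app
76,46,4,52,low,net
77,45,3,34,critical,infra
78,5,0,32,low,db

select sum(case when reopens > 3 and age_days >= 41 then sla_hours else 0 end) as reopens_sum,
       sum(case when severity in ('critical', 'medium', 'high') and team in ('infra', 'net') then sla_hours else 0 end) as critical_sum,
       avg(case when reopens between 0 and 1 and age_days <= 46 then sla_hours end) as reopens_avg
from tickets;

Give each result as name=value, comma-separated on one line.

reopens_sum=105, critical_sum=144, reopens_avg=16.75

[reopens_sum: reopens > 3 and age_days >= 41]
ticket_id=70: ✓ → 59
ticket_id=71: ✗
ticket_id=72: ✗
ticket_id=73: ✗
ticket_id=74: ✗
ticket_id=75: ✗
ticket_id=76: ✓ → 46
ticket_id=77: ✗
ticket_id=78: ✗
reopens_sum = 59 + 46 = 105
—
[critical_sum: severity in ('critical', 'medium', 'high') and team in ('infra', 'net')]
ticket_id=70: ✓ → 59
ticket_id=71: ✗
ticket_id=72: ✗
ticket_id=73: ✓ → 23
ticket_id=74: ✓ → 17
ticket_id=75: ✗
ticket_id=76: ✗
ticket_id=77: ✓ → 45
ticket_id=78: ✗
critical_sum = 59 + 23 + 17 + 45 = 144
—
[reopens_avg: reopens between 0 and 1 and age_days <= 46]
ticket_id=70: ✗
ticket_id=71: ✗
ticket_id=72: ✓ → 22
ticket_id=73: ✓ → 23
ticket_id=74: ✓ → 17
ticket_id=75: ✗
ticket_id=76: ✗
ticket_id=77: ✗
ticket_id=78: ✓ → 5
reopens_avg = (22 + 23 + 17 + 5) / 4 = 16.75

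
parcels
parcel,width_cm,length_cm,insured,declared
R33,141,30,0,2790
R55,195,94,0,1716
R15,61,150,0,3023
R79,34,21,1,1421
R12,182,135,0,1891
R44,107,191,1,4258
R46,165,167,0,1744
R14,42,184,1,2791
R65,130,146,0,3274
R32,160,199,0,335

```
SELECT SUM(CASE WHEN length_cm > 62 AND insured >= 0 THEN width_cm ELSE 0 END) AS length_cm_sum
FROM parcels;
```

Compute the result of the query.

1042

parcel=R33: ✗
parcel=R55: ✓ → 195
parcel=R15: ✓ → 61
parcel=R79: ✗
parcel=R12: ✓ → 182
parcel=R44: ✓ → 107
parcel=R46: ✓ → 165
parcel=R14: ✓ → 42
parcel=R65: ✓ → 130
parcel=R32: ✓ → 160
length_cm_sum = 195 + 61 + 182 + 107 + 165 + 42 + 130 + 160 = 1042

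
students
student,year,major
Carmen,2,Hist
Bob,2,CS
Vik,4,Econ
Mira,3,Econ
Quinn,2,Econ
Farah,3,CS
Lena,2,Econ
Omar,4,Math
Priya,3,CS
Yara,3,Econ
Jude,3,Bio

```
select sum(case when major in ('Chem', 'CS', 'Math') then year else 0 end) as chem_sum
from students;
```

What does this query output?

student=Carmen: ✗
student=Bob: ✓ → 2
student=Vik: ✗
student=Mira: ✗
student=Quinn: ✗
student=Farah: ✓ → 3
student=Lena: ✗
student=Omar: ✓ → 4
student=Priya: ✓ → 3
student=Yara: ✗
student=Jude: ✗
chem_sum = 2 + 3 + 4 + 3 = 12

12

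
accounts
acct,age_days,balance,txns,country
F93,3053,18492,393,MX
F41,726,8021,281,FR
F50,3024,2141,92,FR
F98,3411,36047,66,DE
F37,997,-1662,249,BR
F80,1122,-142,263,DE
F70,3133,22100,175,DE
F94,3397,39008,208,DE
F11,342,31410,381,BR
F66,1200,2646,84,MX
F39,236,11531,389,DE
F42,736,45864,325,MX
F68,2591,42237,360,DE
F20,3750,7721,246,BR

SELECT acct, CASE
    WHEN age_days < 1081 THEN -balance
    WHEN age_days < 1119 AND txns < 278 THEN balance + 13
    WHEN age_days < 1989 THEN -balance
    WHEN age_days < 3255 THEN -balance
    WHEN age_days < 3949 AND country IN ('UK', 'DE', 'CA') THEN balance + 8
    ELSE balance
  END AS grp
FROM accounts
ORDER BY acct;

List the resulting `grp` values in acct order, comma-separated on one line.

-31410, 7721, 1662, -11531, -8021, -45864, -2141, -2646, -42237, -22100, 142, -18492, 39016, 36055

acct=F11: age_days < 1081 → -31410
acct=F20: ELSE → 7721
acct=F37: age_days < 1081 → 1662
acct=F39: age_days < 1081 → -11531
acct=F41: age_days < 1081 → -8021
acct=F42: age_days < 1081 → -45864
acct=F50: age_days < 3255 → -2141
acct=F66: age_days < 1989 → -2646
acct=F68: age_days < 3255 → -42237
acct=F70: age_days < 3255 → -22100
acct=F80: age_days < 1989 → 142
acct=F93: age_days < 3255 → -18492
acct=F94: age_days < 3949 AND country IN ('UK', 'DE', 'CA') → 39016
acct=F98: age_days < 3949 AND country IN ('UK', 'DE', 'CA') → 36055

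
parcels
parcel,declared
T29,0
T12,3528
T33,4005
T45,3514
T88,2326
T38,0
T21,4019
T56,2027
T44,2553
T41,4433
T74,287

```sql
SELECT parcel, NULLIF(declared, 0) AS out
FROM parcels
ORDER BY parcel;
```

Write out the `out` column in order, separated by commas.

parcel=T12: declared=3528 vs 0: differ → 3528
parcel=T21: declared=4019 vs 0: differ → 4019
parcel=T29: declared=0 vs 0: equal → NULL
parcel=T33: declared=4005 vs 0: differ → 4005
parcel=T38: declared=0 vs 0: equal → NULL
parcel=T41: declared=4433 vs 0: differ → 4433
parcel=T44: declared=2553 vs 0: differ → 2553
parcel=T45: declared=3514 vs 0: differ → 3514
parcel=T56: declared=2027 vs 0: differ → 2027
parcel=T74: declared=287 vs 0: differ → 287
parcel=T88: declared=2326 vs 0: differ → 2326

3528, 4019, NULL, 4005, NULL, 4433, 2553, 3514, 2027, 287, 2326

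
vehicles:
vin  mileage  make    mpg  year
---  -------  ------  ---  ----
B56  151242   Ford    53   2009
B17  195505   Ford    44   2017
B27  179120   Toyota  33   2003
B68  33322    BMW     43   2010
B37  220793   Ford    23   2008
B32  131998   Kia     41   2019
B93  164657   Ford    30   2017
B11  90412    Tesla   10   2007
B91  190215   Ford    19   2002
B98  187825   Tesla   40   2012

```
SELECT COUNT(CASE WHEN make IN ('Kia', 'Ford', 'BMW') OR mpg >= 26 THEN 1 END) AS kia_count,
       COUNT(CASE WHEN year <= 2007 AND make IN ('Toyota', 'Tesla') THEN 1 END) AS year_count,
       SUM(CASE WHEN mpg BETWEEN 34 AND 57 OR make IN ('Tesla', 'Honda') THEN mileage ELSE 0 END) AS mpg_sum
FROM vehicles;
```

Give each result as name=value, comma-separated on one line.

kia_count=9, year_count=2, mpg_sum=790304

[kia_count: make IN ('Kia', 'Ford', 'BMW') OR mpg >= 26]
vin=B56: ✓ → 1
vin=B17: ✓ → 1
vin=B27: ✓ → 1
vin=B68: ✓ → 1
vin=B37: ✓ → 1
vin=B32: ✓ → 1
vin=B93: ✓ → 1
vin=B11: ✗
vin=B91: ✓ → 1
vin=B98: ✓ → 1
kia_count = COUNT(1, 1, 1, 1, 1, 1, 1, 1, 1) = 9
—
[year_count: year <= 2007 AND make IN ('Toyota', 'Tesla')]
vin=B56: ✗
vin=B17: ✗
vin=B27: ✓ → 1
vin=B68: ✗
vin=B37: ✗
vin=B32: ✗
vin=B93: ✗
vin=B11: ✓ → 1
vin=B91: ✗
vin=B98: ✗
year_count = COUNT(1, 1) = 2
—
[mpg_sum: mpg BETWEEN 34 AND 57 OR make IN ('Tesla', 'Honda')]
vin=B56: ✓ → 151242
vin=B17: ✓ → 195505
vin=B27: ✗
vin=B68: ✓ → 33322
vin=B37: ✗
vin=B32: ✓ → 131998
vin=B93: ✗
vin=B11: ✓ → 90412
vin=B91: ✗
vin=B98: ✓ → 187825
mpg_sum = 151242 + 195505 + 33322 + 131998 + 90412 + 187825 = 790304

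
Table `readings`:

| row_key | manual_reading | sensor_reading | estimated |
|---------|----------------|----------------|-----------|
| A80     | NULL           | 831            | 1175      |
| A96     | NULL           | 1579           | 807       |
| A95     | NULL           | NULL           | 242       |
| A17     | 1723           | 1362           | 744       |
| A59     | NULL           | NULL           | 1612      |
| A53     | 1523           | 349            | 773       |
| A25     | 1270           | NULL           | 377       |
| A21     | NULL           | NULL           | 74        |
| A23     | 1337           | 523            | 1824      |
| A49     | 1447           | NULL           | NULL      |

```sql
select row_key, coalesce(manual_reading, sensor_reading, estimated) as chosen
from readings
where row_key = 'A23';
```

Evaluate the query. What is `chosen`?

1337

row_key = A23: manual_reading=1337, sensor_reading=523, estimated=1824.
manual_reading=1337 → 1337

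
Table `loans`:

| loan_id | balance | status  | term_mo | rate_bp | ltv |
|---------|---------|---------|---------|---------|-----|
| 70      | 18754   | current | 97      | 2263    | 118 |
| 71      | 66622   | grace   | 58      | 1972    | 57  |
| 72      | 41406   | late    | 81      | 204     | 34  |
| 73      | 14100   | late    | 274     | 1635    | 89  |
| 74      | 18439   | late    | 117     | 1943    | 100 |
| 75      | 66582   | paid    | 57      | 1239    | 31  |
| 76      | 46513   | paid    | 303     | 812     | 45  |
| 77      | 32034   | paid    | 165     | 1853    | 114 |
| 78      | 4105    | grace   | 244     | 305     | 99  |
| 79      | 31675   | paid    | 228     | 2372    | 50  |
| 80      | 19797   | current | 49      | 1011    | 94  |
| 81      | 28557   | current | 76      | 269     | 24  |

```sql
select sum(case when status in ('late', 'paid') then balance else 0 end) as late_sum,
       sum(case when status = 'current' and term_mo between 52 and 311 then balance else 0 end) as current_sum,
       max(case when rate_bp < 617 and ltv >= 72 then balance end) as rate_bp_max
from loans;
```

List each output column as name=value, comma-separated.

late_sum=250749, current_sum=47311, rate_bp_max=4105

[late_sum: status in ('late', 'paid')]
loan_id=70: ✗
loan_id=71: ✗
loan_id=72: ✓ → 41406
loan_id=73: ✓ → 14100
loan_id=74: ✓ → 18439
loan_id=75: ✓ → 66582
loan_id=76: ✓ → 46513
loan_id=77: ✓ → 32034
loan_id=78: ✗
loan_id=79: ✓ → 31675
loan_id=80: ✗
loan_id=81: ✗
late_sum = 41406 + 14100 + 18439 + 66582 + 46513 + 32034 + 31675 = 250749
—
[current_sum: status = 'current' and term_mo between 52 and 311]
loan_id=70: ✓ → 18754
loan_id=71: ✗
loan_id=72: ✗
loan_id=73: ✗
loan_id=74: ✗
loan_id=75: ✗
loan_id=76: ✗
loan_id=77: ✗
loan_id=78: ✗
loan_id=79: ✗
loan_id=80: ✗
loan_id=81: ✓ → 28557
current_sum = 18754 + 28557 = 47311
—
[rate_bp_max: rate_bp < 617 and ltv >= 72]
loan_id=70: ✗
loan_id=71: ✗
loan_id=72: ✗
loan_id=73: ✗
loan_id=74: ✗
loan_id=75: ✗
loan_id=76: ✗
loan_id=77: ✗
loan_id=78: ✓ → 4105
loan_id=79: ✗
loan_id=80: ✗
loan_id=81: ✗
rate_bp_max = MAX(4105) = 4105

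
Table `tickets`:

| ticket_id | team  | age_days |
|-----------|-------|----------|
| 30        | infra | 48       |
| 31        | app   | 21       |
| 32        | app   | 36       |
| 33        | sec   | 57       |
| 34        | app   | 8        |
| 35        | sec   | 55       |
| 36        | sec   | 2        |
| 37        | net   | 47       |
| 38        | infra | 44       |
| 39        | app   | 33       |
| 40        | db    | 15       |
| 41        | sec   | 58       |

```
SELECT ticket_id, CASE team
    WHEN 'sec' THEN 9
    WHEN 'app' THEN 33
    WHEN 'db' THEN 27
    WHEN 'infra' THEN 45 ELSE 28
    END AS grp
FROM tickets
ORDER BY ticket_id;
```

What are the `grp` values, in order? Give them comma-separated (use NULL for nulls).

ticket_id=30: team='infra' → 45
ticket_id=31: team='app' → 33
ticket_id=32: team='app' → 33
ticket_id=33: team='sec' → 9
ticket_id=34: team='app' → 33
ticket_id=35: team='sec' → 9
ticket_id=36: team='sec' → 9
ticket_id=37: ELSE → 28
ticket_id=38: team='infra' → 45
ticket_id=39: team='app' → 33
ticket_id=40: team='db' → 27
ticket_id=41: team='sec' → 9

45, 33, 33, 9, 33, 9, 9, 28, 45, 33, 27, 9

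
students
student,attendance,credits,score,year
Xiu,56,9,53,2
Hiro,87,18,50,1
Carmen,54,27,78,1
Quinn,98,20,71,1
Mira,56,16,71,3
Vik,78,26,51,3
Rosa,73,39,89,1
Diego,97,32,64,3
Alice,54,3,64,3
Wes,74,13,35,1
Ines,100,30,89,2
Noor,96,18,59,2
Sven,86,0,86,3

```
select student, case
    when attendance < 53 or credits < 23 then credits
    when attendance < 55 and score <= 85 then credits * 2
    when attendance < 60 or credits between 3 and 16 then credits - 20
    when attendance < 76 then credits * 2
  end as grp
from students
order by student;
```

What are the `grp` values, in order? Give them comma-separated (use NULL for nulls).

student=Alice: attendance < 53 or credits < 23 → 3
student=Carmen: attendance < 55 and score <= 85 → 54
student=Diego: (no match → NULL) → NULL
student=Hiro: attendance < 53 or credits < 23 → 18
student=Ines: (no match → NULL) → NULL
student=Mira: attendance < 53 or credits < 23 → 16
student=Noor: attendance < 53 or credits < 23 → 18
student=Quinn: attendance < 53 or credits < 23 → 20
student=Rosa: attendance < 76 → 78
student=Sven: attendance < 53 or credits < 23 → 0
student=Vik: (no match → NULL) → NULL
student=Wes: attendance < 53 or credits < 23 → 13
student=Xiu: attendance < 53 or credits < 23 → 9

3, 54, NULL, 18, NULL, 16, 18, 20, 78, 0, NULL, 13, 9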